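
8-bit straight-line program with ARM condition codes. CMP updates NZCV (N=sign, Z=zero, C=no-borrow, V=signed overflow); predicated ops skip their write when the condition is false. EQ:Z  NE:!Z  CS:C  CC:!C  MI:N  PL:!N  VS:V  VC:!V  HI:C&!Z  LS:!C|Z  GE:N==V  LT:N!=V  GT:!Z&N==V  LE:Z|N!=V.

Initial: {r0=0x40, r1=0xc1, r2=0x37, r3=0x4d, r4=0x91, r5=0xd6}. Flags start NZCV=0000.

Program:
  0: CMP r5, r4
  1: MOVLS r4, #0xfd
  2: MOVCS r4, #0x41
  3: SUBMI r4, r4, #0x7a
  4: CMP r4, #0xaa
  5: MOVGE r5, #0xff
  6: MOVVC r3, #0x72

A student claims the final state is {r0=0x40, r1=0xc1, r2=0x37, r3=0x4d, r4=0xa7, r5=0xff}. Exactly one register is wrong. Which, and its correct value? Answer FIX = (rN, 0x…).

0: ✓ CMP  NZCV=0010
1: · MOVLS
2: ✓ MOVCS  r4←0x41
3: · SUBMI
4: ✓ CMP  NZCV=1001
5: ✓ MOVGE  r5←0xff
6: · MOVVC

FIX = (r4, 0x41)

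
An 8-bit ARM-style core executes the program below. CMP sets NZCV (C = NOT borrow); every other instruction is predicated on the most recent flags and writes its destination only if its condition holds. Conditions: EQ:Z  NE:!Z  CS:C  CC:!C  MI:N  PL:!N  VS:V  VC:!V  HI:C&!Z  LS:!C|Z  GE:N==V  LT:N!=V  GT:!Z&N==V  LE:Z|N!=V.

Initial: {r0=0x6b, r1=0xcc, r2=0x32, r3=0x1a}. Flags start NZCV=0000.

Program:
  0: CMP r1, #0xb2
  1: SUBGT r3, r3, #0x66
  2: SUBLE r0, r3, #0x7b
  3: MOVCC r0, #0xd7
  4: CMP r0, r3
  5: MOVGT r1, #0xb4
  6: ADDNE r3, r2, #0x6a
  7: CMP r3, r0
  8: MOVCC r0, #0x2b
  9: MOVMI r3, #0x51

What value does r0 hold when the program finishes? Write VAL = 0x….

0: ✓ CMP  NZCV=0010
1: ✓ SUBGT  r3←0xb4
2: · SUBLE
3: · MOVCC
4: ✓ CMP  NZCV=1001
5: ✓ MOVGT  r1←0xb4
6: ✓ ADDNE  r3←0x9c
7: ✓ CMP  NZCV=0011
8: · MOVCC
9: · MOVMI

VAL = 0x6b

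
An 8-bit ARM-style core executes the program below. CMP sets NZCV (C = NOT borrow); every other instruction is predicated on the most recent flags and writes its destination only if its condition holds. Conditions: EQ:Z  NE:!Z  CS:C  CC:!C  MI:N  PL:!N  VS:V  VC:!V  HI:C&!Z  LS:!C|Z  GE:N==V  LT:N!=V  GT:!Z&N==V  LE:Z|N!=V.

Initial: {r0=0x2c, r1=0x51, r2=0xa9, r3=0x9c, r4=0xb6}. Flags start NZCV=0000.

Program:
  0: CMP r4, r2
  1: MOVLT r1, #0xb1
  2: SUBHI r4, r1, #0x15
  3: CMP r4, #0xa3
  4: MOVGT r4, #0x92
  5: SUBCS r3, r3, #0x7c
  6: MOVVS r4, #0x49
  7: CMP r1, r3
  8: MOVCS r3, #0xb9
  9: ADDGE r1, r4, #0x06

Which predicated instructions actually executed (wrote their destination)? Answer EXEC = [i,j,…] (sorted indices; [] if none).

EXEC = [2,4,6,9]

0: ✓ CMP  NZCV=0010
1: · MOVLT
2: ✓ SUBHI  r4←0x3c
3: ✓ CMP  NZCV=1001
4: ✓ MOVGT  r4←0x92
5: · SUBCS
6: ✓ MOVVS  r4←0x49
7: ✓ CMP  NZCV=1001
8: · MOVCS
9: ✓ ADDGE  r1←0x4f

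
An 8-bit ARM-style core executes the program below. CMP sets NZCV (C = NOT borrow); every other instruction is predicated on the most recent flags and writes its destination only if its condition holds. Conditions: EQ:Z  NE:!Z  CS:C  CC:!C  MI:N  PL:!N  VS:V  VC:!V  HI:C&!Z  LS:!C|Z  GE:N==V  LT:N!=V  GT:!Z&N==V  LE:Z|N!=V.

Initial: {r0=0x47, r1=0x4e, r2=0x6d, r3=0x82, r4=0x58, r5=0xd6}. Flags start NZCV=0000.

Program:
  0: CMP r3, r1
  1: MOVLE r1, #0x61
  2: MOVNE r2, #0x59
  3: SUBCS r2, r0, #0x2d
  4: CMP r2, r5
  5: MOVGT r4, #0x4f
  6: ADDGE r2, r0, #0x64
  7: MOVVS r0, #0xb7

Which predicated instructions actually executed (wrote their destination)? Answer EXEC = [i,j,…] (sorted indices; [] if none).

[0] flags=0011 → (cmp)
[1] flags=0011 LE?T → r1=0x61
[2] flags=0011 NE?T → r2=0x59
[3] flags=0011 CS?T → r2=0x1a
[4] flags=0000 → (cmp)
[5] flags=0000 GT?T → r4=0x4f
[6] flags=0000 GE?T → r2=0xab
[7] flags=0000 VS?F → skip

EXEC = [1,2,3,5,6]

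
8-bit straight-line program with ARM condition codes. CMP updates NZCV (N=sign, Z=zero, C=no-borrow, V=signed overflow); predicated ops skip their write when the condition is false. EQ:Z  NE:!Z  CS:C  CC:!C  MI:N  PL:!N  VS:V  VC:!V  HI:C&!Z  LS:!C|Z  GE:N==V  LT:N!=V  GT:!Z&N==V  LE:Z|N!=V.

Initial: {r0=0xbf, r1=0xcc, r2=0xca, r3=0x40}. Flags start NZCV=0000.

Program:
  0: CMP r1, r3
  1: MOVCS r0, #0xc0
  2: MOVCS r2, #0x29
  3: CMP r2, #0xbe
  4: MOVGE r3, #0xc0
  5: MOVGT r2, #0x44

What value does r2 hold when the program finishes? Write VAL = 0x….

[0] flags=1010 → (cmp)
[1] flags=1010 CS?T → r0=0xc0
[2] flags=1010 CS?T → r2=0x29
[3] flags=0000 → (cmp)
[4] flags=0000 GE?T → r3=0xc0
[5] flags=0000 GT?T → r2=0x44

VAL = 0x44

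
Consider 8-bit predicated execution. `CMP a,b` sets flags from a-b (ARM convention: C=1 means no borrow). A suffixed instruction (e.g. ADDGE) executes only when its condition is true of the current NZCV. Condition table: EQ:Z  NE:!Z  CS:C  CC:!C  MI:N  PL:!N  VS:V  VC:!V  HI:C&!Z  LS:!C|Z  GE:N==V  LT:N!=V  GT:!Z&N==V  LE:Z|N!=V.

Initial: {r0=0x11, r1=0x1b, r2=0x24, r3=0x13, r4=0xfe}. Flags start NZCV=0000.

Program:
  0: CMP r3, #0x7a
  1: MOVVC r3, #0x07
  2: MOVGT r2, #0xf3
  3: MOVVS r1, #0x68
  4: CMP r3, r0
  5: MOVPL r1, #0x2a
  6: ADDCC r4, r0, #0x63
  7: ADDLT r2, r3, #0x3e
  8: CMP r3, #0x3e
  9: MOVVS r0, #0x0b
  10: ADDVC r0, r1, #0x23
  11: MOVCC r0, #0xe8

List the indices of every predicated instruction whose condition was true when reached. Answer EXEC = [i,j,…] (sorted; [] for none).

[0] flags=1000 → (cmp)
[1] flags=1000 VC?T → r3=0x07
[2] flags=1000 GT?F → skip
[3] flags=1000 VS?F → skip
[4] flags=1000 → (cmp)
[5] flags=1000 PL?F → skip
[6] flags=1000 CC?T → r4=0x74
[7] flags=1000 LT?T → r2=0x45
[8] flags=1000 → (cmp)
[9] flags=1000 VS?F → skip
[10] flags=1000 VC?T → r0=0x3e
[11] flags=1000 CC?T → r0=0xe8

EXEC = [1,6,7,10,11]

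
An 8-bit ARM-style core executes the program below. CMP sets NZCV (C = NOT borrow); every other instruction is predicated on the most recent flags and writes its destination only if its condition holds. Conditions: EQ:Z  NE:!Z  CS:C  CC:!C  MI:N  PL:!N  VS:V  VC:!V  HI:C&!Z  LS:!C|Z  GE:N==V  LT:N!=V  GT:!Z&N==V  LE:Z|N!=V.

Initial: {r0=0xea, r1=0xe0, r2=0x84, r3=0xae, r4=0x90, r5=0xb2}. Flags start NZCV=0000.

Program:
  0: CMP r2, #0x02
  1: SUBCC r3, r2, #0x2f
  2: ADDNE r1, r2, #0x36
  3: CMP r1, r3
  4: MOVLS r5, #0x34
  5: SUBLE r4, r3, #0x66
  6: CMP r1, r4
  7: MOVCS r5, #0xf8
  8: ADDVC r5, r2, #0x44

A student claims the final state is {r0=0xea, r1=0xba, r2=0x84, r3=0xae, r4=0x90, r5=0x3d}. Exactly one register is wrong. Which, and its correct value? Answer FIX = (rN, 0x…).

[0] flags=1010 → (cmp)
[1] flags=1010 CC?F → skip
[2] flags=1010 NE?T → r1=0xba
[3] flags=0010 → (cmp)
[4] flags=0010 LS?F → skip
[5] flags=0010 LE?F → skip
[6] flags=0010 → (cmp)
[7] flags=0010 CS?T → r5=0xf8
[8] flags=0010 VC?T → r5=0xc8

FIX = (r5, 0xc8)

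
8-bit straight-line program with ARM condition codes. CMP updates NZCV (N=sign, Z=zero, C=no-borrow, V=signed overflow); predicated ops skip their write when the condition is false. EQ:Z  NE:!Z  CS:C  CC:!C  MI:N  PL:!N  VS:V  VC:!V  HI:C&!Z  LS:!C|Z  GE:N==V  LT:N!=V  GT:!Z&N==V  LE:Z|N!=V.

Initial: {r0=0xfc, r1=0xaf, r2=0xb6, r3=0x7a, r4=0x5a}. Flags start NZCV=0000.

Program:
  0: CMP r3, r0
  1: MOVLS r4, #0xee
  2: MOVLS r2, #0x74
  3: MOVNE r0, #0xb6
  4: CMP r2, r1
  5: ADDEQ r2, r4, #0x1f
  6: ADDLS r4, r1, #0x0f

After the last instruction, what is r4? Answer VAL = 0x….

[0] flags=0000 → (cmp)
[1] flags=0000 LS?T → r4=0xee
[2] flags=0000 LS?T → r2=0x74
[3] flags=0000 NE?T → r0=0xb6
[4] flags=1001 → (cmp)
[5] flags=1001 EQ?F → skip
[6] flags=1001 LS?T → r4=0xbe

VAL = 0xbe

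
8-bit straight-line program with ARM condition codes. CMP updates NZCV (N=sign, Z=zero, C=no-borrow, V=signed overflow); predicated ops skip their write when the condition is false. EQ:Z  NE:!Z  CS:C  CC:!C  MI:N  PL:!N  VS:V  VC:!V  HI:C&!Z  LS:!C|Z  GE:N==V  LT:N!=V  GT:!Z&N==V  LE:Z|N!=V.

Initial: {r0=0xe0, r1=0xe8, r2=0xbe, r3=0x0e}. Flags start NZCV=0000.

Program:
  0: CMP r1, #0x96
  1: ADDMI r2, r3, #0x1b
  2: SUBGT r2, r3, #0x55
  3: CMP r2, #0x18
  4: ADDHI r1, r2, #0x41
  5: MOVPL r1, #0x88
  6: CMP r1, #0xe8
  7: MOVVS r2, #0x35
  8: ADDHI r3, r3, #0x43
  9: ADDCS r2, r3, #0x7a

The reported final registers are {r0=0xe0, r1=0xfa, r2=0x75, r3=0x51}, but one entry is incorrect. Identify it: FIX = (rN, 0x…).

[0] flags=0010 → (cmp)
[1] flags=0010 MI?F → skip
[2] flags=0010 GT?T → r2=0xb9
[3] flags=1010 → (cmp)
[4] flags=1010 HI?T → r1=0xfa
[5] flags=1010 PL?F → skip
[6] flags=0010 → (cmp)
[7] flags=0010 VS?F → skip
[8] flags=0010 HI?T → r3=0x51
[9] flags=0010 CS?T → r2=0xcb

FIX = (r2, 0xcb)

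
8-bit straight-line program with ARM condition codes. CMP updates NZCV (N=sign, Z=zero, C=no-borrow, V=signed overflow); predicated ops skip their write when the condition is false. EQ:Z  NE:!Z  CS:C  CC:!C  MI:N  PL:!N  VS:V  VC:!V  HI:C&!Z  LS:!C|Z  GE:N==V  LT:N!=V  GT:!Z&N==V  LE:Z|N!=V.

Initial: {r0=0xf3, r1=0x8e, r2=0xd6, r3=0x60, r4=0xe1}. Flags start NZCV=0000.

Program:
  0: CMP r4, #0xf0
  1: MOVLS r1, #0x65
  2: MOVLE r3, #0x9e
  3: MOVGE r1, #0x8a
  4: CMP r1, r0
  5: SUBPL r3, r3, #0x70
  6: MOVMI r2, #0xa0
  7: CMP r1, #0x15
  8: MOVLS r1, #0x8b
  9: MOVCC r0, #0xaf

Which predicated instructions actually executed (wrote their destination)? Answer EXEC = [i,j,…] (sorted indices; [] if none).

EXEC = [1,2,5]

0: ✓ CMP  NZCV=1000
1: ✓ MOVLS  r1←0x65
2: ✓ MOVLE  r3←0x9e
3: · MOVGE
4: ✓ CMP  NZCV=0000
5: ✓ SUBPL  r3←0x2e
6: · MOVMI
7: ✓ CMP  NZCV=0010
8: · MOVLS
9: · MOVCC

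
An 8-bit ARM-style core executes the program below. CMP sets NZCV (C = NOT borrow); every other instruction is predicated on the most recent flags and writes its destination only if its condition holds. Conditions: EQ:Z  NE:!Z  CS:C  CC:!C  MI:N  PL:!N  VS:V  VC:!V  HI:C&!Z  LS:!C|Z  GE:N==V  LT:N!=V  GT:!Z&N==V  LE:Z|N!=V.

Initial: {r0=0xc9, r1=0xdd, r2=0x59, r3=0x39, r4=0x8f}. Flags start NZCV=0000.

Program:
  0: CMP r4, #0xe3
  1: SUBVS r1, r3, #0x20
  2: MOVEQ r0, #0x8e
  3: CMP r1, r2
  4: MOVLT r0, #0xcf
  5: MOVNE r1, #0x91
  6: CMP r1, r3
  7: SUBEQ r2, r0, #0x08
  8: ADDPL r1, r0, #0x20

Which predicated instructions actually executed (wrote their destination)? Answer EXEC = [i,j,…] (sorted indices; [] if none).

[0] flags=1000 → (cmp)
[1] flags=1000 VS?F → skip
[2] flags=1000 EQ?F → skip
[3] flags=1010 → (cmp)
[4] flags=1010 LT?T → r0=0xcf
[5] flags=1010 NE?T → r1=0x91
[6] flags=0011 → (cmp)
[7] flags=0011 EQ?F → skip
[8] flags=0011 PL?T → r1=0xef

EXEC = [4,5,8]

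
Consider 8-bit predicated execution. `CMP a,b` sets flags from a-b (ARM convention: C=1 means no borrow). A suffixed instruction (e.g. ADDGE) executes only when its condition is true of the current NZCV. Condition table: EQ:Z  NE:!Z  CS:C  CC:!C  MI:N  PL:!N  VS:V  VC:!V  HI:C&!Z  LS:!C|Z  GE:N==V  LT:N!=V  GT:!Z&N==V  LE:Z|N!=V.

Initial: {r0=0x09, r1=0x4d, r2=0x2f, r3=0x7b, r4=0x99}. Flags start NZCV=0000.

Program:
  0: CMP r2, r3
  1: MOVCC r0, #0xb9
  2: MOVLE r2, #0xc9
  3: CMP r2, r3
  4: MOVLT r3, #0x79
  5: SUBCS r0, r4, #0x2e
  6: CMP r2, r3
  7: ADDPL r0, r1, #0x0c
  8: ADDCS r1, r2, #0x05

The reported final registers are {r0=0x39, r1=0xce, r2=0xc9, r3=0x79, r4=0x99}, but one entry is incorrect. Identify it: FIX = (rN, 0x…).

0: ✓ CMP  NZCV=1000
1: ✓ MOVCC  r0←0xb9
2: ✓ MOVLE  r2←0xc9
3: ✓ CMP  NZCV=0011
4: ✓ MOVLT  r3←0x79
5: ✓ SUBCS  r0←0x6b
6: ✓ CMP  NZCV=0011
7: ✓ ADDPL  r0←0x59
8: ✓ ADDCS  r1←0xce

FIX = (r0, 0x59)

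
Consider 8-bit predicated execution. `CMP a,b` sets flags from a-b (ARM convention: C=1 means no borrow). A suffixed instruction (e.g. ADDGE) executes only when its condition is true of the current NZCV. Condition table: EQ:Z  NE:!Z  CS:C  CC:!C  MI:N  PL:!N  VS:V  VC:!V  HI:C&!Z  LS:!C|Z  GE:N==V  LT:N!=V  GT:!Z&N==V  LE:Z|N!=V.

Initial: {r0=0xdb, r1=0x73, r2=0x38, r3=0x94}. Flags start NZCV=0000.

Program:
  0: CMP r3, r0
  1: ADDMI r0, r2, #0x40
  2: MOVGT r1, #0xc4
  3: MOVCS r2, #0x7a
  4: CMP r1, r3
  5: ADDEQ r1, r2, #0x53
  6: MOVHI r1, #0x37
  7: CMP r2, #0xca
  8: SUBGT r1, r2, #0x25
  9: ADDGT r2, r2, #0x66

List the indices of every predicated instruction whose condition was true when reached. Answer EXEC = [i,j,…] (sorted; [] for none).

EXEC = [1,8,9]

[0] flags=1000 → (cmp)
[1] flags=1000 MI?T → r0=0x78
[2] flags=1000 GT?F → skip
[3] flags=1000 CS?F → skip
[4] flags=1001 → (cmp)
[5] flags=1001 EQ?F → skip
[6] flags=1001 HI?F → skip
[7] flags=0000 → (cmp)
[8] flags=0000 GT?T → r1=0x13
[9] flags=0000 GT?T → r2=0x9e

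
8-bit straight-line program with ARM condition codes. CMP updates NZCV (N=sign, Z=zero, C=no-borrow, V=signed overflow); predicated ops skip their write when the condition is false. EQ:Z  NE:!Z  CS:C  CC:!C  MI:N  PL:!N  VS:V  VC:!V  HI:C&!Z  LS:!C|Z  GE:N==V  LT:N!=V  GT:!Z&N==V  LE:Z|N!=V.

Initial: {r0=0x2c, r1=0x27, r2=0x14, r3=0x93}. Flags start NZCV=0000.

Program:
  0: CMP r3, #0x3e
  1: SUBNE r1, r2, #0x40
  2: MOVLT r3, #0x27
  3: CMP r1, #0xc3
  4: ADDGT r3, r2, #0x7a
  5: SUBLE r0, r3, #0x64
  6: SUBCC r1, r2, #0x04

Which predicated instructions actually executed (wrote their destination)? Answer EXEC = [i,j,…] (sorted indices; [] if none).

EXEC = [1,2,4]

[0] flags=0011 → (cmp)
[1] flags=0011 NE?T → r1=0xd4
[2] flags=0011 LT?T → r3=0x27
[3] flags=0010 → (cmp)
[4] flags=0010 GT?T → r3=0x8e
[5] flags=0010 LE?F → skip
[6] flags=0010 CC?F → skip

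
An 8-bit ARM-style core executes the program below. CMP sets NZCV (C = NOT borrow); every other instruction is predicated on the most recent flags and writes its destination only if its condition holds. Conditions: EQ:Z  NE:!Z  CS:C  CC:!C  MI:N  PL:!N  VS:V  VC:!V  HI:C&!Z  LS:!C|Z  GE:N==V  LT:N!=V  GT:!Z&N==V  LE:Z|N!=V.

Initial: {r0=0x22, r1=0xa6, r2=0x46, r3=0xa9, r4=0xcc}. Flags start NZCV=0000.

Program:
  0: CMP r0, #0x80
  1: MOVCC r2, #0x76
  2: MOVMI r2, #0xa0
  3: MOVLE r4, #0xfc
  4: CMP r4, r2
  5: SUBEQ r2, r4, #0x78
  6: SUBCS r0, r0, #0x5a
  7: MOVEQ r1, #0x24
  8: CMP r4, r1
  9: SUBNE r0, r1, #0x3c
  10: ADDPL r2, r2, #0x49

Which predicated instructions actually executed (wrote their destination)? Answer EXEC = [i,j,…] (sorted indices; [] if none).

0: ✓ CMP  NZCV=1001
1: ✓ MOVCC  r2←0x76
2: ✓ MOVMI  r2←0xa0
3: · MOVLE
4: ✓ CMP  NZCV=0010
5: · SUBEQ
6: ✓ SUBCS  r0←0xc8
7: · MOVEQ
8: ✓ CMP  NZCV=0010
9: ✓ SUBNE  r0←0x6a
10: ✓ ADDPL  r2←0xe9

EXEC = [1,2,6,9,10]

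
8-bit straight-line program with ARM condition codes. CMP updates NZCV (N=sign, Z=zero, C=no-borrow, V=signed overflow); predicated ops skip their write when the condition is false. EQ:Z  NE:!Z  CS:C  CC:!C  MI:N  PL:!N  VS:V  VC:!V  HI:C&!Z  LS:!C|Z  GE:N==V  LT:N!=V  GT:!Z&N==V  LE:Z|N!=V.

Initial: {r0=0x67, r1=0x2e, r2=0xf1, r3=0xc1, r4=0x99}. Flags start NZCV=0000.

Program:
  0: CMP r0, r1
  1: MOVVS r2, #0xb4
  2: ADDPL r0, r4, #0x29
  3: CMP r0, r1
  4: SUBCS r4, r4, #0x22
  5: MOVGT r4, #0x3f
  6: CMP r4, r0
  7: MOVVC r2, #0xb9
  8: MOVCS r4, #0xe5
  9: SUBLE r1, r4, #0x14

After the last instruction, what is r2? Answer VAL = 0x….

VAL = 0xf1

0: ✓ CMP  NZCV=0010
1: · MOVVS
2: ✓ ADDPL  r0←0xc2
3: ✓ CMP  NZCV=1010
4: ✓ SUBCS  r4←0x77
5: · MOVGT
6: ✓ CMP  NZCV=1001
7: · MOVVC
8: · MOVCS
9: · SUBLE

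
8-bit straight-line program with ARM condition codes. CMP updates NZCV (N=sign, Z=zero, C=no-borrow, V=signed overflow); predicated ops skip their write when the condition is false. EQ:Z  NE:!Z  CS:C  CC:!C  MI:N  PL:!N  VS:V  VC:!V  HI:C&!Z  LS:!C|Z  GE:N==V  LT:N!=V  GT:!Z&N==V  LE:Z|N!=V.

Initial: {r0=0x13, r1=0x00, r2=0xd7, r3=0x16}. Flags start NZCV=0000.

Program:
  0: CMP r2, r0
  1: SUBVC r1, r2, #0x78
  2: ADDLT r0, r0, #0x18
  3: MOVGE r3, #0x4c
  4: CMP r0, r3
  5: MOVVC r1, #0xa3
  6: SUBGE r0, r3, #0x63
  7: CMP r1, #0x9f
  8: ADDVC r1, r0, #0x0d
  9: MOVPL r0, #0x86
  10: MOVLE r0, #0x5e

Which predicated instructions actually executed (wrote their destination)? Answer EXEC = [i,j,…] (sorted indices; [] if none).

EXEC = [1,2,5,6,8,9]

[0] flags=1010 → (cmp)
[1] flags=1010 VC?T → r1=0x5f
[2] flags=1010 LT?T → r0=0x2b
[3] flags=1010 GE?F → skip
[4] flags=0010 → (cmp)
[5] flags=0010 VC?T → r1=0xa3
[6] flags=0010 GE?T → r0=0xb3
[7] flags=0010 → (cmp)
[8] flags=0010 VC?T → r1=0xc0
[9] flags=0010 PL?T → r0=0x86
[10] flags=0010 LE?F → skip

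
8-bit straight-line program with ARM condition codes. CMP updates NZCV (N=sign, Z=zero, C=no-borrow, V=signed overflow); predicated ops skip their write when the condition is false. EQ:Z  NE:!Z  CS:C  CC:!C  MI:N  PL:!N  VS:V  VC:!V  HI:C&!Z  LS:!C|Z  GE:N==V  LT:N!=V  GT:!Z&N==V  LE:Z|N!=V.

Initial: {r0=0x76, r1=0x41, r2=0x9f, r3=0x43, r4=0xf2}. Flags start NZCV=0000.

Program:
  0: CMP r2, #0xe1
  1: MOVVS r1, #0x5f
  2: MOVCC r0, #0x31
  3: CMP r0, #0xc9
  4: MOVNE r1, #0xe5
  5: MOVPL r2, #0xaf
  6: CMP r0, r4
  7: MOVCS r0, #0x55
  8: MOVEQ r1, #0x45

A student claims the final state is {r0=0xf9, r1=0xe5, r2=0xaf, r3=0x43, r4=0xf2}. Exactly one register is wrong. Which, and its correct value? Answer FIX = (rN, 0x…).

FIX = (r0, 0x31)

0: ✓ CMP  NZCV=1000
1: · MOVVS
2: ✓ MOVCC  r0←0x31
3: ✓ CMP  NZCV=0000
4: ✓ MOVNE  r1←0xe5
5: ✓ MOVPL  r2←0xaf
6: ✓ CMP  NZCV=0000
7: · MOVCS
8: · MOVEQ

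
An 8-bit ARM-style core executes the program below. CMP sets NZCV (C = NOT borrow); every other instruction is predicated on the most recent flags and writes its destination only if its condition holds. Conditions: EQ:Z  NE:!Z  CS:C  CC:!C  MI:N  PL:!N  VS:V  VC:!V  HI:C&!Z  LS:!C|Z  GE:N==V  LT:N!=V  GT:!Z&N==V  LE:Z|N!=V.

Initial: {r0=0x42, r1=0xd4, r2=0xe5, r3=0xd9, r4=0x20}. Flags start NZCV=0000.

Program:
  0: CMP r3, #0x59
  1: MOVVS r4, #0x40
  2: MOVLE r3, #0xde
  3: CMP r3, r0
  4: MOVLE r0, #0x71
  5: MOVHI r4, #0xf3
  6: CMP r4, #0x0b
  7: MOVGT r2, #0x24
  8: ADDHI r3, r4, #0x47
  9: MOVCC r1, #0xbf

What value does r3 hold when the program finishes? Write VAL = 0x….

VAL = 0x3a

[0] flags=1010 → (cmp)
[1] flags=1010 VS?F → skip
[2] flags=1010 LE?T → r3=0xde
[3] flags=1010 → (cmp)
[4] flags=1010 LE?T → r0=0x71
[5] flags=1010 HI?T → r4=0xf3
[6] flags=1010 → (cmp)
[7] flags=1010 GT?F → skip
[8] flags=1010 HI?T → r3=0x3a
[9] flags=1010 CC?F → skip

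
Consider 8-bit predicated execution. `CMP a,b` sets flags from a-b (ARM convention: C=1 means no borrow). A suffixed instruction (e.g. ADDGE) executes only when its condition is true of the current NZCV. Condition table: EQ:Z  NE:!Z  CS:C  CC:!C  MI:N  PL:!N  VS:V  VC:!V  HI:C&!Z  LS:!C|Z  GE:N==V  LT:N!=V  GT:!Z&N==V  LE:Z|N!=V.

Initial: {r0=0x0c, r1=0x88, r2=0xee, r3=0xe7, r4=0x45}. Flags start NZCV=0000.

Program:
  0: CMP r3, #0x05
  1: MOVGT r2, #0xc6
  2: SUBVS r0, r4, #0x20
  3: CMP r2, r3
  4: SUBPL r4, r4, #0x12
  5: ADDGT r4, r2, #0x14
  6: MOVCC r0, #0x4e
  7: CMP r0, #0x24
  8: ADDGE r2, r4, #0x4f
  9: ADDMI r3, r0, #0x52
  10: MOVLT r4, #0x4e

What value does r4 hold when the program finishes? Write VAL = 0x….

VAL = 0x4e

[0] flags=1010 → (cmp)
[1] flags=1010 GT?F → skip
[2] flags=1010 VS?F → skip
[3] flags=0010 → (cmp)
[4] flags=0010 PL?T → r4=0x33
[5] flags=0010 GT?T → r4=0x02
[6] flags=0010 CC?F → skip
[7] flags=1000 → (cmp)
[8] flags=1000 GE?F → skip
[9] flags=1000 MI?T → r3=0x5e
[10] flags=1000 LT?T → r4=0x4e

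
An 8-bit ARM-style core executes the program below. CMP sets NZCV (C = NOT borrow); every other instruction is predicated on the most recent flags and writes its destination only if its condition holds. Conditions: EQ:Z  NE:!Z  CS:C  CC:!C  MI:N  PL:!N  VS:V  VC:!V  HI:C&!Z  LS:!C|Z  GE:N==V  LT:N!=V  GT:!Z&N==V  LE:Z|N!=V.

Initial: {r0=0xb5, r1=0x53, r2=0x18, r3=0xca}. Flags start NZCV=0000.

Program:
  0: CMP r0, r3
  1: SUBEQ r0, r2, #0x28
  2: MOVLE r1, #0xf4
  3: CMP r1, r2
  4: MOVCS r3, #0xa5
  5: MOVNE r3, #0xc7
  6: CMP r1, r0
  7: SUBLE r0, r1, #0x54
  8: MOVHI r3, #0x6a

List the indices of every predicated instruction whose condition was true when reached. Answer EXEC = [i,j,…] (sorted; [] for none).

0: ✓ CMP  NZCV=1000
1: · SUBEQ
2: ✓ MOVLE  r1←0xf4
3: ✓ CMP  NZCV=1010
4: ✓ MOVCS  r3←0xa5
5: ✓ MOVNE  r3←0xc7
6: ✓ CMP  NZCV=0010
7: · SUBLE
8: ✓ MOVHI  r3←0x6a

EXEC = [2,4,5,8]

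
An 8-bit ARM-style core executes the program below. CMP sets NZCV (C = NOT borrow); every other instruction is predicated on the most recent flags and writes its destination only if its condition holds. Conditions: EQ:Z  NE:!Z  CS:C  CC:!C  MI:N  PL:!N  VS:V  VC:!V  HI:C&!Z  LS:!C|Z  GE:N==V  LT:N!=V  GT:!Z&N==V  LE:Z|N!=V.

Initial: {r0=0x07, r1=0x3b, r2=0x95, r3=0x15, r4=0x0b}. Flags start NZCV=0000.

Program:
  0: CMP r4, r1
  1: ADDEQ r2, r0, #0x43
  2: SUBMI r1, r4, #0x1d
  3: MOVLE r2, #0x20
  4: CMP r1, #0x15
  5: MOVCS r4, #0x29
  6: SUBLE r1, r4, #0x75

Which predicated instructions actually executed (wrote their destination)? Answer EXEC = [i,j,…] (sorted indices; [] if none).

EXEC = [2,3,5,6]

0: ✓ CMP  NZCV=1000
1: · ADDEQ
2: ✓ SUBMI  r1←0xee
3: ✓ MOVLE  r2←0x20
4: ✓ CMP  NZCV=1010
5: ✓ MOVCS  r4←0x29
6: ✓ SUBLE  r1←0xb4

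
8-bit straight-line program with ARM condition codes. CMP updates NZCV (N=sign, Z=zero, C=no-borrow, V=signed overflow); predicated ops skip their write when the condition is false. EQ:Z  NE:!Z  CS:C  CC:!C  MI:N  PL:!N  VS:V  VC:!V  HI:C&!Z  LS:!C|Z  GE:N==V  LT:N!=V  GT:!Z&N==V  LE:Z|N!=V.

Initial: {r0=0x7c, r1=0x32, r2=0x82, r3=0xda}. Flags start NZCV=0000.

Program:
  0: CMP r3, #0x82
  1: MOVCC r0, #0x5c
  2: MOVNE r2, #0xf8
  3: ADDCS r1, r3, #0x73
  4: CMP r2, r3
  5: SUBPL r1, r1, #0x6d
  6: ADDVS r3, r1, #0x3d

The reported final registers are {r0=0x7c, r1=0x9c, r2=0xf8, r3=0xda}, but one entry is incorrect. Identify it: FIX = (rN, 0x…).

[0] flags=0010 → (cmp)
[1] flags=0010 CC?F → skip
[2] flags=0010 NE?T → r2=0xf8
[3] flags=0010 CS?T → r1=0x4d
[4] flags=0010 → (cmp)
[5] flags=0010 PL?T → r1=0xe0
[6] flags=0010 VS?F → skip

FIX = (r1, 0xe0)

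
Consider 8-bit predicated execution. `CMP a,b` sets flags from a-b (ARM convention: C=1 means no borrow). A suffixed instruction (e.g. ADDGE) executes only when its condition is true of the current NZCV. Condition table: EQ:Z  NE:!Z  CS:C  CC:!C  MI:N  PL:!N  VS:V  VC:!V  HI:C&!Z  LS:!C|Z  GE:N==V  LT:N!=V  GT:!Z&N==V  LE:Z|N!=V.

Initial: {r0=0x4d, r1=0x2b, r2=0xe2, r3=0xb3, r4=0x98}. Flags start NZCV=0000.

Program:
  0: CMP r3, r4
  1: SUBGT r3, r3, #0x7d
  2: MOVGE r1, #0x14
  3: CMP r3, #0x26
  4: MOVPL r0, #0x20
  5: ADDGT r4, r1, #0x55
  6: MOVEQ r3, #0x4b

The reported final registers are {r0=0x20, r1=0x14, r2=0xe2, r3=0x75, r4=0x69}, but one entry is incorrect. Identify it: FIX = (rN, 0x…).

0: ✓ CMP  NZCV=0010
1: ✓ SUBGT  r3←0x36
2: ✓ MOVGE  r1←0x14
3: ✓ CMP  NZCV=0010
4: ✓ MOVPL  r0←0x20
5: ✓ ADDGT  r4←0x69
6: · MOVEQ

FIX = (r3, 0x36)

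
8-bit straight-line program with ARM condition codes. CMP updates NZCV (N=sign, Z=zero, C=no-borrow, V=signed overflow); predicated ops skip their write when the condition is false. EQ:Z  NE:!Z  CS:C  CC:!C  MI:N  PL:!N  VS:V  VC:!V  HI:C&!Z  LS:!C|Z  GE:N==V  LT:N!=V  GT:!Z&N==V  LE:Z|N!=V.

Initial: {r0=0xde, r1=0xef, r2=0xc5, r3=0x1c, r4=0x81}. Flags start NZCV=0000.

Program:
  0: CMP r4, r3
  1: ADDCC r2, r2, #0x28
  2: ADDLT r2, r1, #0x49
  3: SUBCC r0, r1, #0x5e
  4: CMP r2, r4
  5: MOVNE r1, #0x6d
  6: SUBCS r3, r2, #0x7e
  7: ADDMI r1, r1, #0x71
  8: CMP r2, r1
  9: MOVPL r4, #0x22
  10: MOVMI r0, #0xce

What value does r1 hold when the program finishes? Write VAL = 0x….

0: ✓ CMP  NZCV=0011
1: · ADDCC
2: ✓ ADDLT  r2←0x38
3: · SUBCC
4: ✓ CMP  NZCV=1001
5: ✓ MOVNE  r1←0x6d
6: · SUBCS
7: ✓ ADDMI  r1←0xde
8: ✓ CMP  NZCV=0000
9: ✓ MOVPL  r4←0x22
10: · MOVMI

VAL = 0xde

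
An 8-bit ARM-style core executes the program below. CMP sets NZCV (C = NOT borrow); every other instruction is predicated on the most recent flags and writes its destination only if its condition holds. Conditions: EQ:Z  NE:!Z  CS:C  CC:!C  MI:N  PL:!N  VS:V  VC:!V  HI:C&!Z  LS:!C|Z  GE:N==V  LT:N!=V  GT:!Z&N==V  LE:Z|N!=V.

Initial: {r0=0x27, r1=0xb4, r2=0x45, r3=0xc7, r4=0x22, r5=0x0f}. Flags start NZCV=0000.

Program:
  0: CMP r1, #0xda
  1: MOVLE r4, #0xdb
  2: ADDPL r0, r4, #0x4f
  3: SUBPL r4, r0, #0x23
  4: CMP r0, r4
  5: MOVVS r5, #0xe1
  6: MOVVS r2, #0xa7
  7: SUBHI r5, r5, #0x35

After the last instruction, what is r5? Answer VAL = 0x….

VAL = 0x0f

[0] flags=1000 → (cmp)
[1] flags=1000 LE?T → r4=0xdb
[2] flags=1000 PL?F → skip
[3] flags=1000 PL?F → skip
[4] flags=0000 → (cmp)
[5] flags=0000 VS?F → skip
[6] flags=0000 VS?F → skip
[7] flags=0000 HI?F → skip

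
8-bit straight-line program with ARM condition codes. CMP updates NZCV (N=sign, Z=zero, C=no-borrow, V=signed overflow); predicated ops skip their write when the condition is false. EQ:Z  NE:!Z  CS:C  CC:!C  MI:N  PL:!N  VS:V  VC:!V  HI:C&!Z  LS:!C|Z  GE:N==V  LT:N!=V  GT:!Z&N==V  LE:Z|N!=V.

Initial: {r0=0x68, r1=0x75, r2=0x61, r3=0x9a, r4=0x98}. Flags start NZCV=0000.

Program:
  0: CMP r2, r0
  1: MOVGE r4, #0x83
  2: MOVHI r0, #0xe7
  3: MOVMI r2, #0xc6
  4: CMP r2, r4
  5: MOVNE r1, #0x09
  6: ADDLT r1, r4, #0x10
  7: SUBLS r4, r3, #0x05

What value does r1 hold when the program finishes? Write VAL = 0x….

VAL = 0x09

[0] flags=1000 → (cmp)
[1] flags=1000 GE?F → skip
[2] flags=1000 HI?F → skip
[3] flags=1000 MI?T → r2=0xc6
[4] flags=0010 → (cmp)
[5] flags=0010 NE?T → r1=0x09
[6] flags=0010 LT?F → skip
[7] flags=0010 LS?F → skip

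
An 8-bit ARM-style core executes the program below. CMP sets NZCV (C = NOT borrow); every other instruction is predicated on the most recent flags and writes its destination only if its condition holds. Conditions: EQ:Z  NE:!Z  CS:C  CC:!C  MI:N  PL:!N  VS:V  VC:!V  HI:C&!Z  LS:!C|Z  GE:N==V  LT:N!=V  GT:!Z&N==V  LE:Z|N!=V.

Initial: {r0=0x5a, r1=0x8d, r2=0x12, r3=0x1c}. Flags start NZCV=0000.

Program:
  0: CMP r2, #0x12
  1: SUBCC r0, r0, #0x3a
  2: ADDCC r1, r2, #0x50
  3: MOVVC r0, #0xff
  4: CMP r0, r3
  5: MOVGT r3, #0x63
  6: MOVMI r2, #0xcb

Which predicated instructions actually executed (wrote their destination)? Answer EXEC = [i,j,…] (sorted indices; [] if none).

0: ✓ CMP  NZCV=0110
1: · SUBCC
2: · ADDCC
3: ✓ MOVVC  r0←0xff
4: ✓ CMP  NZCV=1010
5: · MOVGT
6: ✓ MOVMI  r2←0xcb

EXEC = [3,6]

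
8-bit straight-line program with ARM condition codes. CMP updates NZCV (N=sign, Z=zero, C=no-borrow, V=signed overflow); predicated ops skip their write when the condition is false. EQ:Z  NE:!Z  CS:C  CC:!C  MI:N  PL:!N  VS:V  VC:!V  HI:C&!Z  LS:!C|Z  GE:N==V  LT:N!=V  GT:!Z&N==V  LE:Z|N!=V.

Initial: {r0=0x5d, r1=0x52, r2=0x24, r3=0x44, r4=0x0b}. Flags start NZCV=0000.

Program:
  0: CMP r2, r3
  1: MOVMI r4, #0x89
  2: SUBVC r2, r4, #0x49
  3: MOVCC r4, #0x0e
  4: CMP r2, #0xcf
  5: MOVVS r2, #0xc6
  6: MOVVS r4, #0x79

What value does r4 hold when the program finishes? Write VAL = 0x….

VAL = 0x0e

[0] flags=1000 → (cmp)
[1] flags=1000 MI?T → r4=0x89
[2] flags=1000 VC?T → r2=0x40
[3] flags=1000 CC?T → r4=0x0e
[4] flags=0000 → (cmp)
[5] flags=0000 VS?F → skip
[6] flags=0000 VS?F → skip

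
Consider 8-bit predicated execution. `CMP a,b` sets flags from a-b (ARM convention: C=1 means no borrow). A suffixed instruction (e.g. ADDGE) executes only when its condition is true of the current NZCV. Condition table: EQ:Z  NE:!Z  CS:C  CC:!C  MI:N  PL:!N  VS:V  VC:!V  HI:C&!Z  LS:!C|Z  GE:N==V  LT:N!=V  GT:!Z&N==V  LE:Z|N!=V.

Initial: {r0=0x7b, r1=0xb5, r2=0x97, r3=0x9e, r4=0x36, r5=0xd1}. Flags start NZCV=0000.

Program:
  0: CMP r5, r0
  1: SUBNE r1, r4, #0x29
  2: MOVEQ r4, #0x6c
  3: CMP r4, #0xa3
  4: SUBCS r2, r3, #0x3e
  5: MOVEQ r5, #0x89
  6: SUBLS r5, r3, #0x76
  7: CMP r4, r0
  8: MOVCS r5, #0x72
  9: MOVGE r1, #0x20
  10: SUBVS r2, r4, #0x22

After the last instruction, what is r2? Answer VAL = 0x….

VAL = 0x97

0: ✓ CMP  NZCV=0011
1: ✓ SUBNE  r1←0x0d
2: · MOVEQ
3: ✓ CMP  NZCV=1001
4: · SUBCS
5: · MOVEQ
6: ✓ SUBLS  r5←0x28
7: ✓ CMP  NZCV=1000
8: · MOVCS
9: · MOVGE
10: · SUBVS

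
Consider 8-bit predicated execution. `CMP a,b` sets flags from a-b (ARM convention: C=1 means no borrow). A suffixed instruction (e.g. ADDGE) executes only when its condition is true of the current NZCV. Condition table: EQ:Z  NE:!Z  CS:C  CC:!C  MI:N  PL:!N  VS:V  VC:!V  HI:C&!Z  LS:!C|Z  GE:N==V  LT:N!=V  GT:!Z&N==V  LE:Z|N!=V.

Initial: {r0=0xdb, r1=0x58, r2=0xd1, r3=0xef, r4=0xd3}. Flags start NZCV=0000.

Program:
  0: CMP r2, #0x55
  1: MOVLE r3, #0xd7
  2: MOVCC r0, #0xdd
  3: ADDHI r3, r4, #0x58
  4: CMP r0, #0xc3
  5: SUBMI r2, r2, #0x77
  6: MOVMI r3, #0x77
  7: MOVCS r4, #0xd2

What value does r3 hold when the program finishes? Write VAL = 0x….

VAL = 0x2b

0: ✓ CMP  NZCV=0011
1: ✓ MOVLE  r3←0xd7
2: · MOVCC
3: ✓ ADDHI  r3←0x2b
4: ✓ CMP  NZCV=0010
5: · SUBMI
6: · MOVMI
7: ✓ MOVCS  r4←0xd2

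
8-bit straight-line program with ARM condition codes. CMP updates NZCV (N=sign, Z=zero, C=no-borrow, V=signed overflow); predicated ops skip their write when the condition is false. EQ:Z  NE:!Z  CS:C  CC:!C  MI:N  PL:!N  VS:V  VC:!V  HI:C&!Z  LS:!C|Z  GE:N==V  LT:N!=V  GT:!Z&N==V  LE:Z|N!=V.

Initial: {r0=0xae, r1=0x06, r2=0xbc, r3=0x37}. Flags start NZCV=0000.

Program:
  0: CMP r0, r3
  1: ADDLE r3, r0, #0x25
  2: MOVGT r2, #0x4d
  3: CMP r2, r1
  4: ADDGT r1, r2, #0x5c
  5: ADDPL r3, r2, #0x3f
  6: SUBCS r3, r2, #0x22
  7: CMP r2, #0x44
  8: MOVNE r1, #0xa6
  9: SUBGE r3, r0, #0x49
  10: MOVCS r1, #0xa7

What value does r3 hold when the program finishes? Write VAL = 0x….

[0] flags=0011 → (cmp)
[1] flags=0011 LE?T → r3=0xd3
[2] flags=0011 GT?F → skip
[3] flags=1010 → (cmp)
[4] flags=1010 GT?F → skip
[5] flags=1010 PL?F → skip
[6] flags=1010 CS?T → r3=0x9a
[7] flags=0011 → (cmp)
[8] flags=0011 NE?T → r1=0xa6
[9] flags=0011 GE?F → skip
[10] flags=0011 CS?T → r1=0xa7

VAL = 0x9a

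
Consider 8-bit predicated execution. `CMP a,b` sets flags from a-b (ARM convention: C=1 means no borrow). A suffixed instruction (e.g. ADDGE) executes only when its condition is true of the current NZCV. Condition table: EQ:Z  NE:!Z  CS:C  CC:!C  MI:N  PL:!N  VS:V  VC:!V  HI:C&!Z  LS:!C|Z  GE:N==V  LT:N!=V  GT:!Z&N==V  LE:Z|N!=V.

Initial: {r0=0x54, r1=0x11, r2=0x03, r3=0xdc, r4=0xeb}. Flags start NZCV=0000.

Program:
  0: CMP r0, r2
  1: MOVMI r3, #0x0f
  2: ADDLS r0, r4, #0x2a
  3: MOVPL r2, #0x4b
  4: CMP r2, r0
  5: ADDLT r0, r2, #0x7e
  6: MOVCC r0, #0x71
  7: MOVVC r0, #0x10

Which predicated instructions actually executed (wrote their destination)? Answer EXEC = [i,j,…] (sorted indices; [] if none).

0: ✓ CMP  NZCV=0010
1: · MOVMI
2: · ADDLS
3: ✓ MOVPL  r2←0x4b
4: ✓ CMP  NZCV=1000
5: ✓ ADDLT  r0←0xc9
6: ✓ MOVCC  r0←0x71
7: ✓ MOVVC  r0←0x10

EXEC = [3,5,6,7]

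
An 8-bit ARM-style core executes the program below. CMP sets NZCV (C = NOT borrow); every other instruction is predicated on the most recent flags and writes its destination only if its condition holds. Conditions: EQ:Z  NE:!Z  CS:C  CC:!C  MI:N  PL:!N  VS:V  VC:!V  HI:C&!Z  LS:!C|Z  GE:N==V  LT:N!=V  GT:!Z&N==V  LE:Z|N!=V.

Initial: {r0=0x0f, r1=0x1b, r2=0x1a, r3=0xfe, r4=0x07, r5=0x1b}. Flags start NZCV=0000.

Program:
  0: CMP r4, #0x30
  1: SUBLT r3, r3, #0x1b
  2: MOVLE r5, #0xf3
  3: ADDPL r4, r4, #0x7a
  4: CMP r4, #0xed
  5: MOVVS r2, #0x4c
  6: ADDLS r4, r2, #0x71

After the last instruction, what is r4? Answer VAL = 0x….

[0] flags=1000 → (cmp)
[1] flags=1000 LT?T → r3=0xe3
[2] flags=1000 LE?T → r5=0xf3
[3] flags=1000 PL?F → skip
[4] flags=0000 → (cmp)
[5] flags=0000 VS?F → skip
[6] flags=0000 LS?T → r4=0x8b

VAL = 0x8b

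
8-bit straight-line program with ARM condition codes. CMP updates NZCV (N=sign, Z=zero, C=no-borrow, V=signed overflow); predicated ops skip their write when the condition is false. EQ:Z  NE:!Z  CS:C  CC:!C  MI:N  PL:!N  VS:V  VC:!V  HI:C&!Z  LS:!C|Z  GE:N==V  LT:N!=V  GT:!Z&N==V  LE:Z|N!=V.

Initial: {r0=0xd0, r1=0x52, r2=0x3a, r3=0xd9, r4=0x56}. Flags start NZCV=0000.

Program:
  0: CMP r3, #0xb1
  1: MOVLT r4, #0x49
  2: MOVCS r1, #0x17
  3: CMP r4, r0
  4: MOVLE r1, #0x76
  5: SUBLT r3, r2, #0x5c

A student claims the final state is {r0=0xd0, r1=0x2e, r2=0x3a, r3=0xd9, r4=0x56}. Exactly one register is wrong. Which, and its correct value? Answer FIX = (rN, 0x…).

FIX = (r1, 0x17)

0: ✓ CMP  NZCV=0010
1: · MOVLT
2: ✓ MOVCS  r1←0x17
3: ✓ CMP  NZCV=1001
4: · MOVLE
5: · SUBLT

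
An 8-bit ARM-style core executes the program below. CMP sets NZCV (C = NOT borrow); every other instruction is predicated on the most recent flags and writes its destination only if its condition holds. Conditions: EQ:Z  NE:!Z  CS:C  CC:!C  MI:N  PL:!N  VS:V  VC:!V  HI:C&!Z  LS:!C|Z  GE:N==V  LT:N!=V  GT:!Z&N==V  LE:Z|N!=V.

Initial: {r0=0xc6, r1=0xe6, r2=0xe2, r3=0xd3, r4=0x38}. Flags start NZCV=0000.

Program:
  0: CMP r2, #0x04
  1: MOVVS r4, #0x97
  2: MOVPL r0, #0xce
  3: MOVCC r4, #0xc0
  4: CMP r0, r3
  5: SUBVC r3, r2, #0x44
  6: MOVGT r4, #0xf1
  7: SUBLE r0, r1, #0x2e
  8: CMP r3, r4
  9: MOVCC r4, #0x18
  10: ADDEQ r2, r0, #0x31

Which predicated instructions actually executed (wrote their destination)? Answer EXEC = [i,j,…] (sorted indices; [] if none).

[0] flags=1010 → (cmp)
[1] flags=1010 VS?F → skip
[2] flags=1010 PL?F → skip
[3] flags=1010 CC?F → skip
[4] flags=1000 → (cmp)
[5] flags=1000 VC?T → r3=0x9e
[6] flags=1000 GT?F → skip
[7] flags=1000 LE?T → r0=0xb8
[8] flags=0011 → (cmp)
[9] flags=0011 CC?F → skip
[10] flags=0011 EQ?F → skip

EXEC = [5,7]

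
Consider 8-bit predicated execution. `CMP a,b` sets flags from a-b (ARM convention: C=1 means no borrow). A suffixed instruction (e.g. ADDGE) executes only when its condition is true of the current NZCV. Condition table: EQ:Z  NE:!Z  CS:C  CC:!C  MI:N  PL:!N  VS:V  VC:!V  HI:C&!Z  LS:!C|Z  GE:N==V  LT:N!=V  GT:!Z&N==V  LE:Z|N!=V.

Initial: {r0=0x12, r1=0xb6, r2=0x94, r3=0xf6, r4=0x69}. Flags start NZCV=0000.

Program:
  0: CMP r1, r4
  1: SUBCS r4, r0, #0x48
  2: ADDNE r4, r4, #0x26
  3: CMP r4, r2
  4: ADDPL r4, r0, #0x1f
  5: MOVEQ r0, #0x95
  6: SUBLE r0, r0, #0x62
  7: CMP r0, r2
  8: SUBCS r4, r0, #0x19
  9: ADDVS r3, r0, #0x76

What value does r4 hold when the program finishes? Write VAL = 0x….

0: ✓ CMP  NZCV=0011
1: ✓ SUBCS  r4←0xca
2: ✓ ADDNE  r4←0xf0
3: ✓ CMP  NZCV=0010
4: ✓ ADDPL  r4←0x31
5: · MOVEQ
6: · SUBLE
7: ✓ CMP  NZCV=0000
8: · SUBCS
9: · ADDVS

VAL = 0x31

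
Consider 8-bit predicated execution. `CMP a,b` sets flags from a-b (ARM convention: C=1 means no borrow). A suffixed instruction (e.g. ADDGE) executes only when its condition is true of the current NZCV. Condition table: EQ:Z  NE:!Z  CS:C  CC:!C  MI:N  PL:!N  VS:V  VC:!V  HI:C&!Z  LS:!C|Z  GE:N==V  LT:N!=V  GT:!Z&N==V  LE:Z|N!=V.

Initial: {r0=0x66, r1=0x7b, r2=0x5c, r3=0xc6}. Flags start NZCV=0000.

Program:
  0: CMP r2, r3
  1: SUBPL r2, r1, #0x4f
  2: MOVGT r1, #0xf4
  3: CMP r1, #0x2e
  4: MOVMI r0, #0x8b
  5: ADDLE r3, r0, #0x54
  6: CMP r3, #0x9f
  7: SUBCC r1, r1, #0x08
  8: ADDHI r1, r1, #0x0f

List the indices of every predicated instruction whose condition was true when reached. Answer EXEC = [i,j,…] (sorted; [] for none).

0: ✓ CMP  NZCV=1001
1: · SUBPL
2: ✓ MOVGT  r1←0xf4
3: ✓ CMP  NZCV=1010
4: ✓ MOVMI  r0←0x8b
5: ✓ ADDLE  r3←0xdf
6: ✓ CMP  NZCV=0010
7: · SUBCC
8: ✓ ADDHI  r1←0x03

EXEC = [2,4,5,8]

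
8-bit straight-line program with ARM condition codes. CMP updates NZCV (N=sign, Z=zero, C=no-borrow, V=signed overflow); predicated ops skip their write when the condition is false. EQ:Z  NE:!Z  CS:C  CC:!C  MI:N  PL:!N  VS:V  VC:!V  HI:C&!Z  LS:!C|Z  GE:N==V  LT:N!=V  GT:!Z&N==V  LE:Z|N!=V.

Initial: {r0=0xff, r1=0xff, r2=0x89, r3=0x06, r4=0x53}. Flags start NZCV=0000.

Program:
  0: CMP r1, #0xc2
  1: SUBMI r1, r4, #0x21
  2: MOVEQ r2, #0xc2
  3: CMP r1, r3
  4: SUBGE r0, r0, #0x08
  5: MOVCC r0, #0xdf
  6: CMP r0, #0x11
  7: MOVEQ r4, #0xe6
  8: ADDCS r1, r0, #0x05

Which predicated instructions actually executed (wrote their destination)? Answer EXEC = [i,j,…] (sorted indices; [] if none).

EXEC = [8]

[0] flags=0010 → (cmp)
[1] flags=0010 MI?F → skip
[2] flags=0010 EQ?F → skip
[3] flags=1010 → (cmp)
[4] flags=1010 GE?F → skip
[5] flags=1010 CC?F → skip
[6] flags=1010 → (cmp)
[7] flags=1010 EQ?F → skip
[8] flags=1010 CS?T → r1=0x04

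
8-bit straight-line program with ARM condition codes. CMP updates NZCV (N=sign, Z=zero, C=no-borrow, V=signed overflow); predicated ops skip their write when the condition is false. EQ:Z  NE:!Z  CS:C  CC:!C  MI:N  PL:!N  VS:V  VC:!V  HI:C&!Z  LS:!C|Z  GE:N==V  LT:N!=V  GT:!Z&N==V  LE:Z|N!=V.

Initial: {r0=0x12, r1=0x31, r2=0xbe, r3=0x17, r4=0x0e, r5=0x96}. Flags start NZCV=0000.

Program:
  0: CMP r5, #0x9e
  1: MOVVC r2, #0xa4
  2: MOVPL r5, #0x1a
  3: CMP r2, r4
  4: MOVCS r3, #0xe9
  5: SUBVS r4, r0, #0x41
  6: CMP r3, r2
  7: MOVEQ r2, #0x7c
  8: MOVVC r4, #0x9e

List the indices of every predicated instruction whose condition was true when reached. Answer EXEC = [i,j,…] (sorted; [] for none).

EXEC = [1,4,8]

0: ✓ CMP  NZCV=1000
1: ✓ MOVVC  r2←0xa4
2: · MOVPL
3: ✓ CMP  NZCV=1010
4: ✓ MOVCS  r3←0xe9
5: · SUBVS
6: ✓ CMP  NZCV=0010
7: · MOVEQ
8: ✓ MOVVC  r4←0x9e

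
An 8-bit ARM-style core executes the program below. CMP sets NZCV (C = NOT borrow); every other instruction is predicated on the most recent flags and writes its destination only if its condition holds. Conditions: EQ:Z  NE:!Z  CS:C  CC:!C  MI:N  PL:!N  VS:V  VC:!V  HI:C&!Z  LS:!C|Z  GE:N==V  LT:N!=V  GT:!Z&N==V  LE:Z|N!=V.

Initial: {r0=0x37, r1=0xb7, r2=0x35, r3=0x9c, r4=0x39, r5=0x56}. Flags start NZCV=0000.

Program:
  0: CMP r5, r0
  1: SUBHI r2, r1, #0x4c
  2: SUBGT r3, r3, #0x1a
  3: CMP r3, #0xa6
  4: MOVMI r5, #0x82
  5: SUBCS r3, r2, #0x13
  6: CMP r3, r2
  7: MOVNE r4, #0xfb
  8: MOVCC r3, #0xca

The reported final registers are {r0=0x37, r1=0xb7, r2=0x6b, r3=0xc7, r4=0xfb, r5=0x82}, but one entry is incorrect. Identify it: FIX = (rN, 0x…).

FIX = (r3, 0x82)

0: ✓ CMP  NZCV=0010
1: ✓ SUBHI  r2←0x6b
2: ✓ SUBGT  r3←0x82
3: ✓ CMP  NZCV=1000
4: ✓ MOVMI  r5←0x82
5: · SUBCS
6: ✓ CMP  NZCV=0011
7: ✓ MOVNE  r4←0xfb
8: · MOVCC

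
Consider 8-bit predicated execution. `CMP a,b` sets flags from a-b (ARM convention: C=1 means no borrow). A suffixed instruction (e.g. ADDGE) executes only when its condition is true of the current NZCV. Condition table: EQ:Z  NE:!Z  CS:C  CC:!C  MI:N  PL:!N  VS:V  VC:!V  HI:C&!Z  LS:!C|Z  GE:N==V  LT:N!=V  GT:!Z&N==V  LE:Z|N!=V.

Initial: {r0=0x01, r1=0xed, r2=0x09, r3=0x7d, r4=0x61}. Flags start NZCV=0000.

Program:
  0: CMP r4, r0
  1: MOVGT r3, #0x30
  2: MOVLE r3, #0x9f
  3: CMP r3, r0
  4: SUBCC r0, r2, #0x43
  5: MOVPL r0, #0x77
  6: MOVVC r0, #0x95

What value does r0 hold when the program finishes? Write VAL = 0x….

0: ✓ CMP  NZCV=0010
1: ✓ MOVGT  r3←0x30
2: · MOVLE
3: ✓ CMP  NZCV=0010
4: · SUBCC
5: ✓ MOVPL  r0←0x77
6: ✓ MOVVC  r0←0x95

VAL = 0x95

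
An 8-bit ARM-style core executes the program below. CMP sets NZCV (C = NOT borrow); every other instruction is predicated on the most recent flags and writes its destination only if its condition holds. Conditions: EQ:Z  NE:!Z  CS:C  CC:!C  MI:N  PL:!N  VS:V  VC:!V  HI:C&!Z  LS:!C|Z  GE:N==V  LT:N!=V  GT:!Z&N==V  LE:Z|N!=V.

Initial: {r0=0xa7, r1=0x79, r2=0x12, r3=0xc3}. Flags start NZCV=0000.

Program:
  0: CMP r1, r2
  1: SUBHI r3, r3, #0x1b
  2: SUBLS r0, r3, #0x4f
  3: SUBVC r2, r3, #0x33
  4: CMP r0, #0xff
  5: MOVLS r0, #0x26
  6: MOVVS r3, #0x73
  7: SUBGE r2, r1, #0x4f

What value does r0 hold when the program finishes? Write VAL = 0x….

[0] flags=0010 → (cmp)
[1] flags=0010 HI?T → r3=0xa8
[2] flags=0010 LS?F → skip
[3] flags=0010 VC?T → r2=0x75
[4] flags=1000 → (cmp)
[5] flags=1000 LS?T → r0=0x26
[6] flags=1000 VS?F → skip
[7] flags=1000 GE?F → skip

VAL = 0x26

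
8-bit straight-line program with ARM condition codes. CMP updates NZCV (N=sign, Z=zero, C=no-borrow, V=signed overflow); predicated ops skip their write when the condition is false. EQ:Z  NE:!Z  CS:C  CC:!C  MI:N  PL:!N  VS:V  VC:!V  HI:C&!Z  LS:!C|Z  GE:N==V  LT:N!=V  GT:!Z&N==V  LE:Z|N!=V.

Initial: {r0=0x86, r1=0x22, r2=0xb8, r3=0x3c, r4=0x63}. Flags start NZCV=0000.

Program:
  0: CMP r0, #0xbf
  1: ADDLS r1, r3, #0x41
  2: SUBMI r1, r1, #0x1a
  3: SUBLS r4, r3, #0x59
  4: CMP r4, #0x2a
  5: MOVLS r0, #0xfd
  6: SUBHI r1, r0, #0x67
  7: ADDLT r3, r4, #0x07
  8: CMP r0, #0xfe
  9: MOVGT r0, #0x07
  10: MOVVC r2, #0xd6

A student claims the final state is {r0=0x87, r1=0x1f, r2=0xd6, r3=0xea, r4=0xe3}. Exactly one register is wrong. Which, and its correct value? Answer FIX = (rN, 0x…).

FIX = (r0, 0x86)

[0] flags=1000 → (cmp)
[1] flags=1000 LS?T → r1=0x7d
[2] flags=1000 MI?T → r1=0x63
[3] flags=1000 LS?T → r4=0xe3
[4] flags=1010 → (cmp)
[5] flags=1010 LS?F → skip
[6] flags=1010 HI?T → r1=0x1f
[7] flags=1010 LT?T → r3=0xea
[8] flags=1000 → (cmp)
[9] flags=1000 GT?F → skip
[10] flags=1000 VC?T → r2=0xd6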